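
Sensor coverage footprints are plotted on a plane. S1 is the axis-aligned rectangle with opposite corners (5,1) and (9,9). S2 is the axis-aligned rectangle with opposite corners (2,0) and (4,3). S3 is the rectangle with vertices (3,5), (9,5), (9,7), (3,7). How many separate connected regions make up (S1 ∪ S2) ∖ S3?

(S1 ∪ S2) ∖ S3 splits into 3 disjoint pieces (area 16, area 8, area 6).

3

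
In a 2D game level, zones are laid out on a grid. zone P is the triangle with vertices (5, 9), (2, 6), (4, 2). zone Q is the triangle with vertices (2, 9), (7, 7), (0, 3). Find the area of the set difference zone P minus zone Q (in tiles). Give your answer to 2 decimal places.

|zone P| = 9, |zone P∩zone Q| = 5.6441.
|zone P ∖ zone Q| = |zone P| − |zone P∩zone Q| = 9 − 5.6441 = 3.36.

3.36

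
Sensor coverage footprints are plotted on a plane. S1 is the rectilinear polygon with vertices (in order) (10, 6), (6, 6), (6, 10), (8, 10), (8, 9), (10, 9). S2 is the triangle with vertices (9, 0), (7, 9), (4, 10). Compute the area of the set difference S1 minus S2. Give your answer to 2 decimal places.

|S1| = 14, |S1∩S2| = 4.1667.
|S1 ∖ S2| = |S1| − |S1∩S2| = 14 − 4.1667 = 9.83.

9.83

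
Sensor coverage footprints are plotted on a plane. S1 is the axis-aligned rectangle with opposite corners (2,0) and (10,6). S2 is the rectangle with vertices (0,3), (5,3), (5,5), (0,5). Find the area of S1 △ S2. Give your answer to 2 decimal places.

46.00

|S1∩S2|: x∈[2,5], y∈[3,5] → 3·2 = 6.
|S1 △ S2| = |S1| + |S2| − 2·|S1∩S2| = 48 + 10 − 12 = 46.00.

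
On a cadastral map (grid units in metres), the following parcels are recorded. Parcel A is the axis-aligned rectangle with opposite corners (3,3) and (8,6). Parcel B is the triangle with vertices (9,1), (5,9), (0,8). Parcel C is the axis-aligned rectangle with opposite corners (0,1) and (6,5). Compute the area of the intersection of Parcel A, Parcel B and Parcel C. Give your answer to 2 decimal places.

The intersection is the polygon with vertices (3.857,5), (6,5), (6,3.333).
By the shoelace formula its area is 1.79.

1.79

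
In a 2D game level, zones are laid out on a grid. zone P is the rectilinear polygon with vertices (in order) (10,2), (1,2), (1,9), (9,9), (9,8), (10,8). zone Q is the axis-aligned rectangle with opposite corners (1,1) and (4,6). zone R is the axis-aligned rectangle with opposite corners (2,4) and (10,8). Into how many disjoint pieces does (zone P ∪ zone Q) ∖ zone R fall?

1

(zone P ∪ zone Q) ∖ zone R is a single connected region.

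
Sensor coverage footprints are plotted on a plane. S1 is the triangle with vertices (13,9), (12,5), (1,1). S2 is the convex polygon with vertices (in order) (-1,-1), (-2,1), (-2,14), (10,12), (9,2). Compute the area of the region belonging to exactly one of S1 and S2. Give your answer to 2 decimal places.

142.97

|S1| = 20, |S2| = 144, |S1∩S2| = 10.5138.
|S1 △ S2| = |S1| + |S2| − 2·|S1∩S2| = 20 + 144 − 21.0276 = 142.97.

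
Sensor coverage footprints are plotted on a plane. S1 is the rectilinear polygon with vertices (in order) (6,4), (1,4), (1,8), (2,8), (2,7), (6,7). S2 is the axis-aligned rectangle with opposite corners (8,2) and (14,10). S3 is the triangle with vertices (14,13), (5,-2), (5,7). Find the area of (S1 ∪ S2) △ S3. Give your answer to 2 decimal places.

70.60

|S1 ∪ S2| = 64.
|(S1 ∪ S2) ∩ S3| = 16.95.
|(S1 ∪ S2) △ S3| = 64 + 40.5 − 33.9 = 70.60.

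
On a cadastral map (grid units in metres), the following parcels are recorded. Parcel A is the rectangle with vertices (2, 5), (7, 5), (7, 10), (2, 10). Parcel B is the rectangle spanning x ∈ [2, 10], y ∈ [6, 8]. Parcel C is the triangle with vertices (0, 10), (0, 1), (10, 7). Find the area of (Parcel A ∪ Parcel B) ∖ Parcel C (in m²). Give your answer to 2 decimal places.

|Parcel A ∪ Parcel B| = 31.
|(Parcel A ∪ Parcel B) ∩ Parcel C| = 21.7333.
|(Parcel A ∪ Parcel B) ∖ Parcel C| = 31 − 21.7333 = 9.27.

9.27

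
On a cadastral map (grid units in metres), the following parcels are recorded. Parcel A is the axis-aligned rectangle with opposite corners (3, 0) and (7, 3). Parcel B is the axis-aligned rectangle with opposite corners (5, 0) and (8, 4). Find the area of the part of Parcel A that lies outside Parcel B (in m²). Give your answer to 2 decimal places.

6.00

|Parcel A∩Parcel B|: x∈[5,7], y∈[0,3] → 2·3 = 6.
|Parcel A| = 12.
|Parcel A ∖ Parcel B| = |Parcel A| − |Parcel A∩Parcel B| = 12 − 6 = 6.00.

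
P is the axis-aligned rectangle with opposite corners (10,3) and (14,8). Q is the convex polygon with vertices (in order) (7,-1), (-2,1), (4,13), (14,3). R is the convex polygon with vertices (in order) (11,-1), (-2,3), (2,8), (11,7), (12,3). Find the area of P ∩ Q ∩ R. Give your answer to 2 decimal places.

5.33

The intersection is the polygon with vertices (10,7), (11.333,5.667), (12,3), (10,3).
By the shoelace formula its area is 5.33.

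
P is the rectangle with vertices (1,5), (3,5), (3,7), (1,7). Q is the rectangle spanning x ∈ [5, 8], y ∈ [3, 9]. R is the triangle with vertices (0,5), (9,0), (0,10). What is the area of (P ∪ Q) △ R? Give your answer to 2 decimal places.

|P ∪ Q| = 22.
|(P ∪ Q) ∩ R| = 4.8889.
|(P ∪ Q) △ R| = 22 + 22.5 − 9.7778 = 34.72.

34.72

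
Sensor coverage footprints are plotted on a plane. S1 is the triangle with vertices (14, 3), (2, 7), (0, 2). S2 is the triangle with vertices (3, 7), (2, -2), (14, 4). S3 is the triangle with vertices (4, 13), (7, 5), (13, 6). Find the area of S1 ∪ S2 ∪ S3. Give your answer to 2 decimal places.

84.19

By inclusion–exclusion:
Individual areas: |S1| = 34, |S2| = 51, |S3| = 25.5.
|S1∩S2| = 25.198.
|S1∩S3| = 0.1349.
|S2∩S3| = 1.1131.
|S1∩S2∩S3| = 0.1349.
|S1 ∪ S2 ∪ S3| = 110.5 − 26.446 + 0.1349 = 84.19.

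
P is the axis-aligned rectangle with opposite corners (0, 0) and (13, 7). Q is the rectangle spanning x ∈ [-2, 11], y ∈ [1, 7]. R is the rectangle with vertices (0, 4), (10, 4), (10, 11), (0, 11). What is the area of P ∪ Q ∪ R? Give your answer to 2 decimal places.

143.00

By inclusion–exclusion:
Individual areas: |P| = 91, |Q| = 78, |R| = 70.
|P∩Q|: x∈[0,11], y∈[1,7] → 11·6 = 66.
|P∩R|: x∈[0,10], y∈[4,7] → 10·3 = 30.
|Q∩R|: x∈[0,10], y∈[4,7] → 10·3 = 30.
|P∩Q∩R| = 30.
|P ∪ Q ∪ R| = 239 − 126 + 30 = 143.00.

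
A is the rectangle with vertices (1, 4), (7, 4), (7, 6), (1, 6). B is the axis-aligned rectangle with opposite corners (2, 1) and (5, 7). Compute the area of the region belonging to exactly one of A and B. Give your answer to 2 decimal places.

|A∩B|: x∈[2,5], y∈[4,6] → 3·2 = 6.
|A △ B| = |A| + |B| − 2·|A∩B| = 12 + 18 − 12 = 18.00.

18.00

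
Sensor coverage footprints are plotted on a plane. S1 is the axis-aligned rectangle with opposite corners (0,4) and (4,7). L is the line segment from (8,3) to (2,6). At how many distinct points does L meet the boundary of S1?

The segment meets the boundary at (4,5).

1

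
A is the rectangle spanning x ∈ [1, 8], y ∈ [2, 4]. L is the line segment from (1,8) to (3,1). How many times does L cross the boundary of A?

2

The segment meets the boundary at (2.714,2), (2.143,4).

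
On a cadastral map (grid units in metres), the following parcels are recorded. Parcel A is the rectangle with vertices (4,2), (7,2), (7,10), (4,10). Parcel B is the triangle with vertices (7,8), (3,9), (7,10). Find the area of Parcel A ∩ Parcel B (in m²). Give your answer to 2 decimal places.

3.75

The intersection is the polygon with vertices (7,8), (4,8.75), (4,9.25), (7,10).
By the shoelace formula its area is 3.75.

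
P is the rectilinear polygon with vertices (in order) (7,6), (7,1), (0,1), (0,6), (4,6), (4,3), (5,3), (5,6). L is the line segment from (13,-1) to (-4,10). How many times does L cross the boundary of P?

The segment meets the boundary at (2.182,6), (4,4.824), (5,4.176), (7,2.882).

4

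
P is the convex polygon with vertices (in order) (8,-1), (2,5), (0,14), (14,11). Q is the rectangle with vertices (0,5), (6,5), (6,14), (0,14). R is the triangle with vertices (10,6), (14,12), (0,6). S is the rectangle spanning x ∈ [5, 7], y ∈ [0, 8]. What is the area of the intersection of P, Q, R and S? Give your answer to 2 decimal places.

The intersection is the polygon with vertices (5,6), (5,8), (6,8), (6,6).
By the shoelace formula its area is 2.00.

2.00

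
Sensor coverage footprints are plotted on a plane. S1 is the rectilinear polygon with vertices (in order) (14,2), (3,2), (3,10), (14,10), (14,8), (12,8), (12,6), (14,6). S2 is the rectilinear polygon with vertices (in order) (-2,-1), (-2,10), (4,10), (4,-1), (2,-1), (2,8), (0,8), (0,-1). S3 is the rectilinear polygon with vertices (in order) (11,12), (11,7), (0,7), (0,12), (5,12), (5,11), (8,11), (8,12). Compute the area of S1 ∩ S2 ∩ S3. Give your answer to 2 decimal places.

The intersection is the polygon with vertices (3,10), (4,10), (4,7), (3,7).
By the shoelace formula its area is 3.00.

3.00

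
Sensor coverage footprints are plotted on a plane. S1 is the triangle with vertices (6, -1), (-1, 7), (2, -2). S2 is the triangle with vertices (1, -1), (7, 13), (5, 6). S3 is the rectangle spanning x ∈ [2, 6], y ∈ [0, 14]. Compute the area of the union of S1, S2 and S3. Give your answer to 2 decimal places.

70.55

By inclusion–exclusion:
Individual areas: |S1| = 19.5, |S2| = 7, |S3| = 56.
|S1∩S2| = 0.901.
|S1∩S3| = 5.5804.
|S2∩S3| = 6.125.
|S1∩S2∩S3| = 0.6554.
|S1 ∪ S2 ∪ S3| = 82.5 − 12.6064 + 0.6554 = 70.55.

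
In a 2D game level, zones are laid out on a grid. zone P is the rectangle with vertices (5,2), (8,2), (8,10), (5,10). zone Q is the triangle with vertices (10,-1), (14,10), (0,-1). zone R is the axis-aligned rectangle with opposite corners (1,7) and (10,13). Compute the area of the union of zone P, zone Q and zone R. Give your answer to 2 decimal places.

By inclusion–exclusion:
Individual areas: |zone P| = 24, |zone Q| = 55, |zone R| = 54.
|zone P∩zone Q| = 6.3214.
|zone P∩zone R|: x∈[5,8], y∈[7,10] → 3·3 = 9.
|zone Q∩zone R| = 0.
|zone P∩zone Q∩zone R| = 0.
|zone P ∪ zone Q ∪ zone R| = 133 − 15.3214 + 0 = 117.68.

117.68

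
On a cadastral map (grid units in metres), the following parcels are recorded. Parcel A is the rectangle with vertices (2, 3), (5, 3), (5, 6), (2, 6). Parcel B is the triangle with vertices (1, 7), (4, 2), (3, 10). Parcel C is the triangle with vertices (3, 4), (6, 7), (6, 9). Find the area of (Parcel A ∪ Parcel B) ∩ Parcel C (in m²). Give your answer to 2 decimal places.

The region (Parcel A ∪ Parcel B) ∩ Parcel C is the polygon with vertices (5,6), (3,4), (4.2,6).
By the shoelace formula its area is 0.80.

0.80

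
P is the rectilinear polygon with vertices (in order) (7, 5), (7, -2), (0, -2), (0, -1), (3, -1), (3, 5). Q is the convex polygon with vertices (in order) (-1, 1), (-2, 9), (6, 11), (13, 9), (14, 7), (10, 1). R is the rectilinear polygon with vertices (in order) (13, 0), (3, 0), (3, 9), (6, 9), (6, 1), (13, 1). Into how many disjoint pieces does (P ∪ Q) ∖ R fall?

(P ∪ Q) ∖ R splits into 2 disjoint pieces (area 11, area 102).

2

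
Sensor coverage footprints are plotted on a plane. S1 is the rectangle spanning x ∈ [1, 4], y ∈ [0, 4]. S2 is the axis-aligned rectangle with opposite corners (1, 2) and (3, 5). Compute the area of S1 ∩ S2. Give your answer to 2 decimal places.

|S1∩S2|: x∈[1,3], y∈[2,4] → 2·2 = 4.

4.00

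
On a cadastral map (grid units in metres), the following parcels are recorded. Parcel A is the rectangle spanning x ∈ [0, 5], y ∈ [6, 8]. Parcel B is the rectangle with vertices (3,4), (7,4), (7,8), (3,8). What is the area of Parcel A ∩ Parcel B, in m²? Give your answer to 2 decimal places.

|Parcel A∩Parcel B|: x∈[3,5], y∈[6,8] → 2·2 = 4.

4.00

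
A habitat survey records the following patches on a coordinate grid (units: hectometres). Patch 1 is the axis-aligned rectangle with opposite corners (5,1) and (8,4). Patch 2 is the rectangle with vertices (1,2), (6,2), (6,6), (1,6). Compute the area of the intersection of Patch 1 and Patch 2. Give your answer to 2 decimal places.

2.00

|Patch 1∩Patch 2|: x∈[5,6], y∈[2,4] → 1·2 = 2.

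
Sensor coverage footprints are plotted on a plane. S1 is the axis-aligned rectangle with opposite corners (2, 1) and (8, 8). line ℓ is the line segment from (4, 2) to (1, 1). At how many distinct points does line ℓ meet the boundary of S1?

1

The segment meets the boundary at (2,1.333).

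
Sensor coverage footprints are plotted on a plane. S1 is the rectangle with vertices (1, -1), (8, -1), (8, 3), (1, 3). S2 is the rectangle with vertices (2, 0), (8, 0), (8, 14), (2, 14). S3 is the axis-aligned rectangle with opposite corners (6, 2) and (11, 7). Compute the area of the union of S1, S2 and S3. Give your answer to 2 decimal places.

By inclusion–exclusion:
Individual areas: |S1| = 28, |S2| = 84, |S3| = 25.
|S1∩S2|: x∈[2,8], y∈[0,3] → 6·3 = 18.
|S1∩S3|: x∈[6,8], y∈[2,3] → 2·1 = 2.
|S2∩S3|: x∈[6,8], y∈[2,7] → 2·5 = 10.
|S1∩S2∩S3| = 2.
|S1 ∪ S2 ∪ S3| = 137 − 30 + 2 = 109.00.

109.00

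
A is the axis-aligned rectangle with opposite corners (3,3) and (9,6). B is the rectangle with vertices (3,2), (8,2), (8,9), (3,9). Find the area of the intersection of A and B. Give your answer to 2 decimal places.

|A∩B|: x∈[3,8], y∈[3,6] → 5·3 = 15.

15.00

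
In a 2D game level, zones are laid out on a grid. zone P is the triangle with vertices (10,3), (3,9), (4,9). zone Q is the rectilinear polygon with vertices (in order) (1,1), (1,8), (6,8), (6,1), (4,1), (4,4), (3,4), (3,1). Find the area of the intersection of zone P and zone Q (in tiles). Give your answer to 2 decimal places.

The intersection is the polygon with vertices (4.167,8), (5,8), (6,7), (6,6.429).
By the shoelace formula its area is 0.94.

0.94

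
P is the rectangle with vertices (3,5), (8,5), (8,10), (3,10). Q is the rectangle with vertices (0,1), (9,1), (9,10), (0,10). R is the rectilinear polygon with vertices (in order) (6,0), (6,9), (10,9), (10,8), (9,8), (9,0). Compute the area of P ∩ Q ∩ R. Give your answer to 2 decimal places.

The intersection is the polygon with vertices (6,5), (6,9), (8,9), (8,5).
By the shoelace formula its area is 8.00.

8.00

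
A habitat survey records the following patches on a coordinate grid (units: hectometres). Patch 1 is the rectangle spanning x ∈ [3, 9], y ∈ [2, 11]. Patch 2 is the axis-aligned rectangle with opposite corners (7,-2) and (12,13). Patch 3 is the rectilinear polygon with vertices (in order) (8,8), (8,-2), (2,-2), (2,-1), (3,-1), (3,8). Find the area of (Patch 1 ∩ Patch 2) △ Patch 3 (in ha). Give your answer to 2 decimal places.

57.00

|Patch 1 ∩ Patch 2| = 18.
|(Patch 1 ∩ Patch 2) ∩ Patch 3| = 6.
|(Patch 1 ∩ Patch 2) △ Patch 3| = 18 + 51 − 12 = 57.00.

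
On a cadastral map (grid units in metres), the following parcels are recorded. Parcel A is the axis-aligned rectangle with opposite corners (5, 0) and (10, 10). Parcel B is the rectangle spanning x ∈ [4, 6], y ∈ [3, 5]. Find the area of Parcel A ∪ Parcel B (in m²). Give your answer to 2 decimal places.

By inclusion–exclusion:
Individual areas: |Parcel A| = 50, |Parcel B| = 4.
|Parcel A∩Parcel B|: x∈[5,6], y∈[3,5] → 1·2 = 2.
|Parcel A ∪ Parcel B| = 54 − 2 = 52.00.

52.00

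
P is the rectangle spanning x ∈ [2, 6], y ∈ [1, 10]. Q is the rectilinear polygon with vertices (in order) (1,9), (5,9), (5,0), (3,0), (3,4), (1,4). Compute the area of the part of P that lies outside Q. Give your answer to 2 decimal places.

15.00

|P| = 36, |P∩Q| = 21.
|P ∖ Q| = |P| − |P∩Q| = 36 − 21 = 15.00.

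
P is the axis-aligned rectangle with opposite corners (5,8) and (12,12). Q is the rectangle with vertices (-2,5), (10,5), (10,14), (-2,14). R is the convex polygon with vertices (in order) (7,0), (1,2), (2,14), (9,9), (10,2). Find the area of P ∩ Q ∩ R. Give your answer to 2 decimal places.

The intersection is the polygon with vertices (5,11.857), (9,9), (9.143,8), (5,8).
By the shoelace formula its area is 9.79.

9.79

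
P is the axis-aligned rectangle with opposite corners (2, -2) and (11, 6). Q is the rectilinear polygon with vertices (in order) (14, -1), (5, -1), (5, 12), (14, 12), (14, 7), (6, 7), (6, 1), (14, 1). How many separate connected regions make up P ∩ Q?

P ∩ Q is a single connected region.

1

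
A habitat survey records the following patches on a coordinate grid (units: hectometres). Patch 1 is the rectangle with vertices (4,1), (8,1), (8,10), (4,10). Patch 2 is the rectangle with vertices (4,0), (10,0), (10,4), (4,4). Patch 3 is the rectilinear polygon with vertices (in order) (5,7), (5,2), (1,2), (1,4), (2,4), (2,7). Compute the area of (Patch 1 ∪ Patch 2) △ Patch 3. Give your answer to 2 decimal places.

55.00

|Patch 1 ∪ Patch 2| = 48.
|(Patch 1 ∪ Patch 2) ∩ Patch 3| = 5.
|(Patch 1 ∪ Patch 2) △ Patch 3| = 48 + 17 − 10 = 55.00.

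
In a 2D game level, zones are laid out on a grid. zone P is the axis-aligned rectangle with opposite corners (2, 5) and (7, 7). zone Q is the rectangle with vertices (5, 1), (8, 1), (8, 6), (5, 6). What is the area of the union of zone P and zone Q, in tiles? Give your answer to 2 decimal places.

By inclusion–exclusion:
Individual areas: |zone P| = 10, |zone Q| = 15.
|zone P∩zone Q|: x∈[5,7], y∈[5,6] → 2·1 = 2.
|zone P ∪ zone Q| = 25 − 2 = 23.00.

23.00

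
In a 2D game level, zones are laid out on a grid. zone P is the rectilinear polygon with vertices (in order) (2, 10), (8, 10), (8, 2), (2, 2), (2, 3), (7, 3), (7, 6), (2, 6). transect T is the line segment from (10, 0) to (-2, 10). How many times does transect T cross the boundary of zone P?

The segment meets the boundary at (2,6.667), (2.8,6), (6.4,3), (7.6,2).

4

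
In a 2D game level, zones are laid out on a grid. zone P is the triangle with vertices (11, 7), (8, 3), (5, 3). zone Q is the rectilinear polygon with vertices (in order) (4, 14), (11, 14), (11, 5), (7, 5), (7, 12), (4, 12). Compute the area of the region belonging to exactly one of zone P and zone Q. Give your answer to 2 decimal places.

45.00

|zone P| = 6, |zone Q| = 42, |zone P∩zone Q| = 1.5.
|zone P △ zone Q| = |zone P| + |zone Q| − 2·|zone P∩zone Q| = 6 + 42 − 3 = 45.00.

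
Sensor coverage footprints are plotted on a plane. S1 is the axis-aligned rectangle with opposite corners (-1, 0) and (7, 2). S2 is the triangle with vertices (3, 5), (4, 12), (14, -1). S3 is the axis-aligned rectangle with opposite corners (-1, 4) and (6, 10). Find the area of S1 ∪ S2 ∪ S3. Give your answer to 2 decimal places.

84.34

By inclusion–exclusion:
Individual areas: |S1| = 16, |S2| = 41.5, |S3| = 42.
|S1∩S2| = 0.
|S1∩S3| = 0 (no overlap).
|S2∩S3| = 15.1592.
|S1∩S2∩S3| = 0.
|S1 ∪ S2 ∪ S3| = 99.5 − 15.1592 + 0 = 84.34.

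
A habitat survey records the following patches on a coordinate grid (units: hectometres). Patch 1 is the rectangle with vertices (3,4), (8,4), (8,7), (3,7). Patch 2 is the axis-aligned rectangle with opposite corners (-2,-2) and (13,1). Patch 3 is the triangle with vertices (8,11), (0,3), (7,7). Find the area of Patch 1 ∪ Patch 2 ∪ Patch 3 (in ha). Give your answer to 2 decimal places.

By inclusion–exclusion:
Individual areas: |Patch 1| = 15, |Patch 2| = 45, |Patch 3| = 12.
|Patch 1∩Patch 2| = 0 (no overlap).
|Patch 1∩Patch 3| = 4.0714.
|Patch 2∩Patch 3| = 0.
|Patch 1∩Patch 2∩Patch 3| = 0.
|Patch 1 ∪ Patch 2 ∪ Patch 3| = 72 − 4.0714 + 0 = 67.93.

67.93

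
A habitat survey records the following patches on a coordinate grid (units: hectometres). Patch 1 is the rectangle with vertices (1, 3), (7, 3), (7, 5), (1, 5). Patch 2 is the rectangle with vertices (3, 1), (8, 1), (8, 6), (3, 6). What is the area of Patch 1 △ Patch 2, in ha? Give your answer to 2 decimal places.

21.00

|Patch 1∩Patch 2|: x∈[3,7], y∈[3,5] → 4·2 = 8.
|Patch 1 △ Patch 2| = |Patch 1| + |Patch 2| − 2·|Patch 1∩Patch 2| = 12 + 25 − 16 = 21.00.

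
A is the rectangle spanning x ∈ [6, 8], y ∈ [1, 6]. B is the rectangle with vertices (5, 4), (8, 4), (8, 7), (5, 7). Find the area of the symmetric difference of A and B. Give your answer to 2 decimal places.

11.00

|A∩B|: x∈[6,8], y∈[4,6] → 2·2 = 4.
|A △ B| = |A| + |B| − 2·|A∩B| = 10 + 9 − 8 = 11.00.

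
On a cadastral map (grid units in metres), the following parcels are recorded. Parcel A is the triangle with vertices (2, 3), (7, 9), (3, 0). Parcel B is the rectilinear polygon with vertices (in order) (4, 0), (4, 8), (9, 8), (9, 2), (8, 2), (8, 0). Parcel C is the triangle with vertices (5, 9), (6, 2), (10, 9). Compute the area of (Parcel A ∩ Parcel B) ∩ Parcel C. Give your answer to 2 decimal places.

The region (Parcel A ∩ Parcel B) ∩ Parcel C is the polygon with vertices (6.556,8), (5.487,5.595), (5.293,6.951), (6.167,8).
By the shoelace formula its area is 1.16.

1.16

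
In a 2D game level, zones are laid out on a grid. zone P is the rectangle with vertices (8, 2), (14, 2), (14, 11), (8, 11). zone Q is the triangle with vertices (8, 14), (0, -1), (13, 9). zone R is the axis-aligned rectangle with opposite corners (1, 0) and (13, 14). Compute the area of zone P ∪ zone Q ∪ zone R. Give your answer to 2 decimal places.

By inclusion–exclusion:
Individual areas: |zone P| = 54, |zone Q| = 57.5, |zone R| = 168.
|zone P∩zone Q| = 17.6154.
|zone P∩zone R|: x∈[8,13], y∈[2,11] → 5·9 = 45.
|zone Q∩zone R| = 56.9125.
|zone P∩zone Q∩zone R| = 17.6154.
|zone P ∪ zone Q ∪ zone R| = 279.5 − 119.5279 + 17.6154 = 177.59.

177.59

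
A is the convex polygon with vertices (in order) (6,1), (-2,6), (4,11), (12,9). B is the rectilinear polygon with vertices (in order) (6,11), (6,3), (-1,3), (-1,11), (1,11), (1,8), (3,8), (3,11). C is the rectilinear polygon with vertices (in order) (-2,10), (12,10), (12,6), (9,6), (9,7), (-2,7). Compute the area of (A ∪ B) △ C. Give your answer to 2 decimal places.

59.55

|A ∪ B| = 85.0958.
|(A ∪ B) ∩ C| = 35.275.
|(A ∪ B) △ C| = 85.0958 + 45 − 70.55 = 59.55.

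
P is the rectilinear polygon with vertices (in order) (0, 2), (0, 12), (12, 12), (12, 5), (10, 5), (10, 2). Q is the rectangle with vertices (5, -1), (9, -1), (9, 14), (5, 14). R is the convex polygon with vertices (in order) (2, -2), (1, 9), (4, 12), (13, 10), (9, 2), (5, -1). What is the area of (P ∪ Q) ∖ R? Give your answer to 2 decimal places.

41.09

|P ∪ Q| = 134.
|(P ∪ Q) ∩ R| = 92.9116.
|(P ∪ Q) ∖ R| = 134 − 92.9116 = 41.09.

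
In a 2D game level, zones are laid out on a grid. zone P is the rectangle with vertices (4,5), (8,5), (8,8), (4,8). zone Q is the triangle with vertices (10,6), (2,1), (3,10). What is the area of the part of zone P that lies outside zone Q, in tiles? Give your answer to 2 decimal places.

0.64

|zone P| = 12, |zone P∩zone Q| = 11.3571.
|zone P ∖ zone Q| = |zone P| − |zone P∩zone Q| = 12 − 11.3571 = 0.64.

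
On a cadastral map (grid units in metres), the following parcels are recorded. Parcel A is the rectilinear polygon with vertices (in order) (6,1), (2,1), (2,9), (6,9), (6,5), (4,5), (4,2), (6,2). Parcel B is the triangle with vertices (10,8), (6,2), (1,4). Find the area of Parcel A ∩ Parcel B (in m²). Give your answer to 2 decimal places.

4.93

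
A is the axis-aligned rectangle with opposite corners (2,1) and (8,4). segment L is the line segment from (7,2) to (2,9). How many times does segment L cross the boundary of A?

1

The segment meets the boundary at (5.571,4).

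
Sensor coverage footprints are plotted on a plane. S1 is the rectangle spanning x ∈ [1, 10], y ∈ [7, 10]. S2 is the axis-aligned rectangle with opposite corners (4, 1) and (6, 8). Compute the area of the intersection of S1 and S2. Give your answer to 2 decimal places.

|S1∩S2|: x∈[4,6], y∈[7,8] → 2·1 = 2.

2.00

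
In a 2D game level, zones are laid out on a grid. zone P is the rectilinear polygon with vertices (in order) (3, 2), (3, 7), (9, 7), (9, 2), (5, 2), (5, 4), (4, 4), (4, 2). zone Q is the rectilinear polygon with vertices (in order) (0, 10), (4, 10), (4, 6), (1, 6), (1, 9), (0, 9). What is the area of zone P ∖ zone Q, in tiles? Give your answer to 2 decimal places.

|zone P| = 28, |zone P∩zone Q| = 1.
|zone P ∖ zone Q| = |zone P| − |zone P∩zone Q| = 28 − 1 = 27.00.

27.00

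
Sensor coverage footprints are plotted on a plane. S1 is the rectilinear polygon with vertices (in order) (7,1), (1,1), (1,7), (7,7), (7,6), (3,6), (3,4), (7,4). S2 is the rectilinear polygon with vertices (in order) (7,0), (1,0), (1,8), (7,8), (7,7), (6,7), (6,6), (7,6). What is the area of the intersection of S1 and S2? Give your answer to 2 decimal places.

27.00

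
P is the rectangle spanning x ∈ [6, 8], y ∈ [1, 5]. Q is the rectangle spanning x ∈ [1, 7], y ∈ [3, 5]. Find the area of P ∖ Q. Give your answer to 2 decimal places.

6.00

|P∩Q|: x∈[6,7], y∈[3,5] → 1·2 = 2.
|P| = 8.
|P ∖ Q| = |P| − |P∩Q| = 8 − 2 = 6.00.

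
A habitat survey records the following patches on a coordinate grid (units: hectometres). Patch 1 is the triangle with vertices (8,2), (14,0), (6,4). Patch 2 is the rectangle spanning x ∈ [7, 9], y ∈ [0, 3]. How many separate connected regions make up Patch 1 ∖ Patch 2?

2

Patch 1 ∖ Patch 2 splits into 2 disjoint pieces (area 2.0833, area 0.5).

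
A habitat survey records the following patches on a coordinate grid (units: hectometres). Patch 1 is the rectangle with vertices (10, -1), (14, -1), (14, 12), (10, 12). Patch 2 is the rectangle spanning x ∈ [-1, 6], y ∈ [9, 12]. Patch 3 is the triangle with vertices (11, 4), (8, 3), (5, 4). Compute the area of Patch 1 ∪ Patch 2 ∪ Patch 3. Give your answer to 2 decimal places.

By inclusion–exclusion:
Individual areas: |Patch 1| = 52, |Patch 2| = 21, |Patch 3| = 3.
|Patch 1∩Patch 2| = 0 (no overlap).
|Patch 1∩Patch 3| = 0.1667.
|Patch 2∩Patch 3| = 0.
|Patch 1∩Patch 2∩Patch 3| = 0.
|Patch 1 ∪ Patch 2 ∪ Patch 3| = 76 − 0.1667 + 0 = 75.83.

75.83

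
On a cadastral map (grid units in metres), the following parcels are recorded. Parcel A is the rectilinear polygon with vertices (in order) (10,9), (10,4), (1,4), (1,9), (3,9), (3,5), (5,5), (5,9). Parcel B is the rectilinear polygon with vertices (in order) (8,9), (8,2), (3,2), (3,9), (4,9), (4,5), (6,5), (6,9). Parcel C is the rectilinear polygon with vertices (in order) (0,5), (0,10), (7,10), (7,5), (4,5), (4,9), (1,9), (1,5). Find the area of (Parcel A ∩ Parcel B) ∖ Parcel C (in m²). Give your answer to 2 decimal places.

9.00

|Parcel A ∩ Parcel B| = 13.
|(Parcel A ∩ Parcel B) ∩ Parcel C| = 4.
|(Parcel A ∩ Parcel B) ∖ Parcel C| = 13 − 4 = 9.00.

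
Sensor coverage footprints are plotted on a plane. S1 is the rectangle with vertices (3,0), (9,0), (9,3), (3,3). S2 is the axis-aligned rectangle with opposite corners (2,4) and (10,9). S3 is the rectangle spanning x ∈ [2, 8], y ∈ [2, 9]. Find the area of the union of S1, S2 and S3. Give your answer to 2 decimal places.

By inclusion–exclusion:
Individual areas: |S1| = 18, |S2| = 40, |S3| = 42.
|S1∩S2| = 0 (no overlap).
|S1∩S3|: x∈[3,8], y∈[2,3] → 5·1 = 5.
|S2∩S3|: x∈[2,8], y∈[4,9] → 6·5 = 30.
|S1∩S2∩S3| = 0.
|S1 ∪ S2 ∪ S3| = 100 − 35 + 0 = 65.00.

65.00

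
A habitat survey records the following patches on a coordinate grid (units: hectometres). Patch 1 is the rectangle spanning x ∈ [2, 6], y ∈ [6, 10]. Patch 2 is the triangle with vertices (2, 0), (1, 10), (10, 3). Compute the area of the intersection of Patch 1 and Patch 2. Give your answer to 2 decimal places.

6.67

The intersection is the polygon with vertices (6,6), (2,6), (2,9.222), (6,6.111).
By the shoelace formula its area is 6.67.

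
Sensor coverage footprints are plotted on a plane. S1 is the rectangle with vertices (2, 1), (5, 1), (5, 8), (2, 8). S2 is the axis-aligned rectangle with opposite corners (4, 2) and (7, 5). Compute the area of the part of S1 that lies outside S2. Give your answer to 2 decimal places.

|S1∩S2|: x∈[4,5], y∈[2,5] → 1·3 = 3.
|S1| = 21.
|S1 ∖ S2| = |S1| − |S1∩S2| = 21 − 3 = 18.00.

18.00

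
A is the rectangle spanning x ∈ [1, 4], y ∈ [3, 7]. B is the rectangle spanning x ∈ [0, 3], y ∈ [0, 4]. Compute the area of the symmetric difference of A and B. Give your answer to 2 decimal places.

20.00

|A∩B|: x∈[1,3], y∈[3,4] → 2·1 = 2.
|A △ B| = |A| + |B| − 2·|A∩B| = 12 + 12 − 4 = 20.00.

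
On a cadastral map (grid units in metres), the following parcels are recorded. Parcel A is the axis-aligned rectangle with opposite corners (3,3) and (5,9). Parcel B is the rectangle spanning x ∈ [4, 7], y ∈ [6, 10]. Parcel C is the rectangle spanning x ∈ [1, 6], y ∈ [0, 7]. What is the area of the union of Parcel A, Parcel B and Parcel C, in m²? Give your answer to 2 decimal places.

By inclusion–exclusion:
Individual areas: |Parcel A| = 12, |Parcel B| = 12, |Parcel C| = 35.
|Parcel A∩Parcel B|: x∈[4,5], y∈[6,9] → 1·3 = 3.
|Parcel A∩Parcel C|: x∈[3,5], y∈[3,7] → 2·4 = 8.
|Parcel B∩Parcel C|: x∈[4,6], y∈[6,7] → 2·1 = 2.
|Parcel A∩Parcel B∩Parcel C| = 1.
|Parcel A ∪ Parcel B ∪ Parcel C| = 59 − 13 + 1 = 47.00.

47.00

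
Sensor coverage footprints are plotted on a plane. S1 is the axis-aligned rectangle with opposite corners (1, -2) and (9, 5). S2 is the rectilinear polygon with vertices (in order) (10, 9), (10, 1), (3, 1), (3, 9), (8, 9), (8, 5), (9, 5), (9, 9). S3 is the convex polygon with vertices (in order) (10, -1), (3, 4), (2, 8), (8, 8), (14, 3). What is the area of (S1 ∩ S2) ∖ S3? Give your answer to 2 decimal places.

|S1 ∩ S2| = 24.
|(S1 ∩ S2) ∩ S3| = 17.7.
|(S1 ∩ S2) ∖ S3| = 24 − 17.7 = 6.30.

6.30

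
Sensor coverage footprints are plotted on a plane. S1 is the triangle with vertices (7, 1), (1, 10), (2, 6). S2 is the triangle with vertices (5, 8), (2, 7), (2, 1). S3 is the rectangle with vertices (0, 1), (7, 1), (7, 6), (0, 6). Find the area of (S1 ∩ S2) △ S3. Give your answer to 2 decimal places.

|S1 ∩ S2| = 2.9733.
|(S1 ∩ S2) ∩ S3| = 1.5036.
|(S1 ∩ S2) △ S3| = 2.9733 + 35 − 3.0072 = 34.97.

34.97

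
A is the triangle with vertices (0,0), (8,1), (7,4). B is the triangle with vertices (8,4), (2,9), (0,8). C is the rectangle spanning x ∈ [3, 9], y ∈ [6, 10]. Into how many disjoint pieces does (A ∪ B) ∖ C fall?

3

(A ∪ B) ∖ C splits into 3 disjoint pieces (area 12.5, area 3.8333, area 1.6).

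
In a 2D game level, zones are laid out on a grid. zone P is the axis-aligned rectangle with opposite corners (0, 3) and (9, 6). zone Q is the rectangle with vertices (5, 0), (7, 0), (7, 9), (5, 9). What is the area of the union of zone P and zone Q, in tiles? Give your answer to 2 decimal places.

39.00

By inclusion–exclusion:
Individual areas: |zone P| = 27, |zone Q| = 18.
|zone P∩zone Q|: x∈[5,7], y∈[3,6] → 2·3 = 6.
|zone P ∪ zone Q| = 45 − 6 = 39.00.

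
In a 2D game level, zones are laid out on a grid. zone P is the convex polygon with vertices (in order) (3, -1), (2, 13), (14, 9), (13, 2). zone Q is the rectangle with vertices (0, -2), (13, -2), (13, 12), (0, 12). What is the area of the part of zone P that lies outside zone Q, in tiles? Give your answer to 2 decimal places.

5.13

|zone P| = 115.5, |zone P∩zone Q| = 110.369.
|zone P ∖ zone Q| = |zone P| − |zone P∩zone Q| = 115.5 − 110.369 = 5.13.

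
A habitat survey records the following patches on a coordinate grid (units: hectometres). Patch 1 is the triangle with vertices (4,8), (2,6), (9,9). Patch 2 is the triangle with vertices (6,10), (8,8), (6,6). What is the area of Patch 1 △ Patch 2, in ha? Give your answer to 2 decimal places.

|Patch 1| = 4, |Patch 2| = 4, |Patch 1∩Patch 2| = 0.7619.
|Patch 1 △ Patch 2| = |Patch 1| + |Patch 2| − 2·|Patch 1∩Patch 2| = 4 + 4 − 1.5238 = 6.48.

6.48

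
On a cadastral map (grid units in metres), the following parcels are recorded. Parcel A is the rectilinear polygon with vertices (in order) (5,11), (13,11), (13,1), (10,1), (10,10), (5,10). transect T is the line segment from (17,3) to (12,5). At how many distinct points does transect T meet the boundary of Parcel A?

1

The segment meets the boundary at (13,4.6).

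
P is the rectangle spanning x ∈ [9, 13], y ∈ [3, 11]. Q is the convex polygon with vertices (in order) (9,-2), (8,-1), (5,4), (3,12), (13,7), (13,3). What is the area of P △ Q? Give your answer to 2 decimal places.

66.00

|P| = 32, |Q| = 74, |P∩Q| = 20.
|P △ Q| = |P| + |Q| − 2·|P∩Q| = 32 + 74 − 40 = 66.00.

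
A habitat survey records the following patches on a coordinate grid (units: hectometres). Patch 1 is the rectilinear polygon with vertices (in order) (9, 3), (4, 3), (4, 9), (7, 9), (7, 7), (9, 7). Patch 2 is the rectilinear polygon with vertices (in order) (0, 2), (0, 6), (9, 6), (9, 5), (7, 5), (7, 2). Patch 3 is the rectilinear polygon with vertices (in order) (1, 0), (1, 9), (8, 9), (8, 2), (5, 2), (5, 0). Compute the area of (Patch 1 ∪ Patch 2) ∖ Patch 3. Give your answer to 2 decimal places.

|Patch 1 ∪ Patch 2| = 45.
|(Patch 1 ∪ Patch 2) ∩ Patch 3| = 37.
|(Patch 1 ∪ Patch 2) ∖ Patch 3| = 45 − 37 = 8.00.

8.00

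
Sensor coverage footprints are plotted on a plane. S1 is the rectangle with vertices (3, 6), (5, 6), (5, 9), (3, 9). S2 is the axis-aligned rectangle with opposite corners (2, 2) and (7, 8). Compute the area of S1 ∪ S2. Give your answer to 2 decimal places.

By inclusion–exclusion:
Individual areas: |S1| = 6, |S2| = 30.
|S1∩S2|: x∈[3,5], y∈[6,8] → 2·2 = 4.
|S1 ∪ S2| = 36 − 4 = 32.00.

32.00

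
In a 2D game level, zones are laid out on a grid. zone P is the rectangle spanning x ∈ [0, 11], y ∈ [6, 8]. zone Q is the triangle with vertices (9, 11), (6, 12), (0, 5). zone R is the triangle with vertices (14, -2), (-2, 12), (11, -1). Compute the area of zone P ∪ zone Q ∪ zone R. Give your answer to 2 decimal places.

44.50

By inclusion–exclusion:
Individual areas: |zone P| = 22, |zone Q| = 13.5, |zone R| = 13.
|zone P∩zone Q| = 2.5714.
|zone P∩zone R| = 1.4286.
|zone Q∩zone R| = 0.4584.
|zone P∩zone Q∩zone R| = 0.4584.
|zone P ∪ zone Q ∪ zone R| = 48.5 − 4.4584 + 0.4584 = 44.50.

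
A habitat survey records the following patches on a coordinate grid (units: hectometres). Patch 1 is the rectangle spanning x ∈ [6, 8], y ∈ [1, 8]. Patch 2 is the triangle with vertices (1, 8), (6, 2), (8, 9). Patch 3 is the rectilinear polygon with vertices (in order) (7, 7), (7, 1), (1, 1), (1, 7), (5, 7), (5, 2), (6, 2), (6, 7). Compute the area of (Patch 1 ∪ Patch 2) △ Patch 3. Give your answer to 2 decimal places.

|Patch 1 ∪ Patch 2| = 32.3571.
|(Patch 1 ∪ Patch 2) ∩ Patch 3| = 12.0167.
|(Patch 1 ∪ Patch 2) △ Patch 3| = 32.3571 + 31 − 24.0333 = 39.32.

39.32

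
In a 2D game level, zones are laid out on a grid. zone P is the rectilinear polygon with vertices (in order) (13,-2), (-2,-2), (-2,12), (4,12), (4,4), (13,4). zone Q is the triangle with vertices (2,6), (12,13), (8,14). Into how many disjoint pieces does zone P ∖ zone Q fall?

zone P ∖ zone Q is a single connected region.

1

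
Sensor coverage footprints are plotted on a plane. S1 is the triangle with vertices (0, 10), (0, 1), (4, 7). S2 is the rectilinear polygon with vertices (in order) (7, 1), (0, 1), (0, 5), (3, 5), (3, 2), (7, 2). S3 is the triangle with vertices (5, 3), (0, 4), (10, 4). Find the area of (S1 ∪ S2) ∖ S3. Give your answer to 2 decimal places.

27.77

|S1 ∪ S2| = 28.6667.
|(S1 ∪ S2) ∩ S3| = 0.9.
|(S1 ∪ S2) ∖ S3| = 28.6667 − 0.9 = 27.77.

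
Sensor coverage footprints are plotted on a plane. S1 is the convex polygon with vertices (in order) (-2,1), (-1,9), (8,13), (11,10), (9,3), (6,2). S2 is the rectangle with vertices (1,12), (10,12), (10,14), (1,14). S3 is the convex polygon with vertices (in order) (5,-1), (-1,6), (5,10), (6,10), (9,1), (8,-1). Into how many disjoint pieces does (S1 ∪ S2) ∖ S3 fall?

(S1 ∪ S2) ∖ S3 is a single connected region.

1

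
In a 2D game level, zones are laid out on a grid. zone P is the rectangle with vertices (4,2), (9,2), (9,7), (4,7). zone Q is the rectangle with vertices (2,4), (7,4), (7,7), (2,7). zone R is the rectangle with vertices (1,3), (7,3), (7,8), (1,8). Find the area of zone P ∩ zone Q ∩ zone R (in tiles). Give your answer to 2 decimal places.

9.00

The intersection is the polygon with vertices (7,4), (4,4), (4,7), (7,7).
By the shoelace formula its area is 9.00.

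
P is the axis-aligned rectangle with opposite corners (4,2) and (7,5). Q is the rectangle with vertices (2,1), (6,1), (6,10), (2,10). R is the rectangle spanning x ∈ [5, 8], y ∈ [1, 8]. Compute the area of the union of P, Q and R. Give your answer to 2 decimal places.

50.00

By inclusion–exclusion:
Individual areas: |P| = 9, |Q| = 36, |R| = 21.
|P∩Q|: x∈[4,6], y∈[2,5] → 2·3 = 6.
|P∩R|: x∈[5,7], y∈[2,5] → 2·3 = 6.
|Q∩R|: x∈[5,6], y∈[1,8] → 1·7 = 7.
|P∩Q∩R| = 3.
|P ∪ Q ∪ R| = 66 − 19 + 3 = 50.00.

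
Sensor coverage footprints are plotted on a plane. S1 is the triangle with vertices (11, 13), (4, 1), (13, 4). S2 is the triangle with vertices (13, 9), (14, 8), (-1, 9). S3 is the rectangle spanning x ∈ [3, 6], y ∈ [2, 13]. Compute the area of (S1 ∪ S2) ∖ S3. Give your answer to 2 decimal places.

45.06

|S1 ∪ S2| = 47.8775.
|(S1 ∪ S2) ∩ S3| = 2.8202.
|(S1 ∪ S2) ∖ S3| = 47.8775 − 2.8202 = 45.06.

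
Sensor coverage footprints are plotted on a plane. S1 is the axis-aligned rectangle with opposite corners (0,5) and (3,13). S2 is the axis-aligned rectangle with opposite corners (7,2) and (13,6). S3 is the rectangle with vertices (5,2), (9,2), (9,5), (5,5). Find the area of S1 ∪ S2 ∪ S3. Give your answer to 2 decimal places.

54.00

By inclusion–exclusion:
Individual areas: |S1| = 24, |S2| = 24, |S3| = 12.
|S1∩S2| = 0 (no overlap).
|S1∩S3| = 0 (no overlap).
|S2∩S3|: x∈[7,9], y∈[2,5] → 2·3 = 6.
|S1∩S2∩S3| = 0.
|S1 ∪ S2 ∪ S3| = 60 − 6 + 0 = 54.00.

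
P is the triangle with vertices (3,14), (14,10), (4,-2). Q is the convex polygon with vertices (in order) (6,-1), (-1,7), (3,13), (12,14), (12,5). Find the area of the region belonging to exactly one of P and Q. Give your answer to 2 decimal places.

56.13

|P| = 86, |Q| = 128.5, |P∩Q| = 79.1832.
|P △ Q| = |P| + |Q| − 2·|P∩Q| = 86 + 128.5 − 158.3665 = 56.13.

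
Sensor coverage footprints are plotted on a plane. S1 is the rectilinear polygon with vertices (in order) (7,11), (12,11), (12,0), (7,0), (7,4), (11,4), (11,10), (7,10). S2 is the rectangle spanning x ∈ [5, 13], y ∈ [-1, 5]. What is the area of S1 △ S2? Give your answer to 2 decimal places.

|S1| = 31, |S2| = 48, |S1∩S2| = 21.
|S1 △ S2| = |S1| + |S2| − 2·|S1∩S2| = 31 + 48 − 42 = 37.00.

37.00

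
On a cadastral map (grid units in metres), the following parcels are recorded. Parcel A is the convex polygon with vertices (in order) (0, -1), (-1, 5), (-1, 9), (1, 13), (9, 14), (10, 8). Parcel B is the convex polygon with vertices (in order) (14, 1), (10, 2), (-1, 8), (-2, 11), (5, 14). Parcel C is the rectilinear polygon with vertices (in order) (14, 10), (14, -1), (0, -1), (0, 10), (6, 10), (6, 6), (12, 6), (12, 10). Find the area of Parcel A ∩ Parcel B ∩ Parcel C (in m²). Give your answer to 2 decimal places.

The intersection is the polygon with vertices (5.849,4.264), (0,7.455), (0,10), (6,10), (6,6), (7.778,6).
By the shoelace formula its area is 26.50.

26.50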